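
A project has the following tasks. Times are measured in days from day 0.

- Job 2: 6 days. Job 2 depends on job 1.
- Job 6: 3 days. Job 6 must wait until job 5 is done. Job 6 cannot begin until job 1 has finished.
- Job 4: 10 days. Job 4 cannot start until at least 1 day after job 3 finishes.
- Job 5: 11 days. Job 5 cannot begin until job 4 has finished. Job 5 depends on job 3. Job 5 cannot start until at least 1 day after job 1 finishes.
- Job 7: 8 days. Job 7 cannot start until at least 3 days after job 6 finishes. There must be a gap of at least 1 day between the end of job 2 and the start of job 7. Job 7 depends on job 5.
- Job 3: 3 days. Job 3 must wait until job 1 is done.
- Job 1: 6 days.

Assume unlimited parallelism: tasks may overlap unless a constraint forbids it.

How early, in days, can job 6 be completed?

34

Job 1 has no prerequisites, so it starts at day 0 and finishes at day 6.
After job 1 (finishes day 6), job 3 can start at day 6 and finishes at day 9.
Job 4 waits on job 3 (finishes day 9, plus 1-day gap → day 10), so it starts at day 10 and finishes at 10 + 10 = day 20.
Job 5 needs all of job 4 (finishes day 20); job 3 (finishes day 9); job 1 (finishes day 6, plus 1-day gap → day 7). That puts its earliest start at day 20; it finishes at 20 + 11 = day 31.
For job 6: job 5 (finishes day 31); job 1 (finishes day 6). Taking the maximum gives a start of day 31, and it finishes at 31 + 3 = day 34.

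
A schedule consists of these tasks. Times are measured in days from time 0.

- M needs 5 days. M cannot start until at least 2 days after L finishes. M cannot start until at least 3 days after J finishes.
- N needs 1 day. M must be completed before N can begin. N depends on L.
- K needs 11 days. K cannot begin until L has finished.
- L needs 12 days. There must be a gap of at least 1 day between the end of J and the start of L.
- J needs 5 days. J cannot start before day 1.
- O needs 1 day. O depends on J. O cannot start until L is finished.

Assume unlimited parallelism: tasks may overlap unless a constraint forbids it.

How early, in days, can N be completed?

27

J cannot begin until its own release at day 1. It runs from day 1 to 1 + 5 = day 6.
L waits on J (finishes day 6, plus 1-day gap → day 7), so it starts at day 7 and finishes at 7 + 12 = day 19.
M needs all of L (finishes day 19, plus 2-day gap → day 21); J (finishes day 6, plus 3-day gap → day 9). That puts its earliest start at day 21; it finishes at 21 + 5 = day 26.
N has to wait for M (finishes day 26); L (finishes day 19). The latest of these is day 26, so N runs day 26 to 26 + 1 = day 27.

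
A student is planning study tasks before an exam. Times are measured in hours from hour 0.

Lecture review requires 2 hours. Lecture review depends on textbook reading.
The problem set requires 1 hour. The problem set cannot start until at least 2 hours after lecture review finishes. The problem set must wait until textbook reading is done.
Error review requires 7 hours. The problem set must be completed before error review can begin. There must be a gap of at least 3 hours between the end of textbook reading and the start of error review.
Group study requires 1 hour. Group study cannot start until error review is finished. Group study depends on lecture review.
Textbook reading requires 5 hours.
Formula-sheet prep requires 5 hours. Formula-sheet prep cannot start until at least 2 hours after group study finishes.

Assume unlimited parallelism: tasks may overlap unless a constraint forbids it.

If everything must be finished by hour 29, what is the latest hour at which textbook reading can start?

4

Formula-sheet prep has no dependents, so it just needs to finish by hour 29. Starting by 29 − 5 = hour 24 achieves that.
Group study must finish before formula-sheet prep (must start by hour 24, minus 2-hour gap → hour 22). With a 1-hour duration, group study must start by 22 − 1 = hour 21.
Since group study (must start by hour 21) depends on it, error review must finish by hour 21. Backing off its 7-hour duration gives a latest start of hour 14.
The problem set has to be done before error review (must start by hour 14). That means finishing by hour 14, i.e. starting by 14 − 1 = hour 13.
Lecture review has several dependents: the problem set (must start by hour 13, minus 2-hour gap → hour 11); group study (must start by hour 21). The earliest of those limits is hour 11, so lecture review must start by 11 − 2 = hour 9.
Textbook reading has several dependents: lecture review (must start by hour 9); the problem set (must start by hour 13); error review (must start by hour 14, minus 3-hour gap → hour 11). The earliest of those limits is hour 9, so textbook reading must start by 9 − 5 = hour 4.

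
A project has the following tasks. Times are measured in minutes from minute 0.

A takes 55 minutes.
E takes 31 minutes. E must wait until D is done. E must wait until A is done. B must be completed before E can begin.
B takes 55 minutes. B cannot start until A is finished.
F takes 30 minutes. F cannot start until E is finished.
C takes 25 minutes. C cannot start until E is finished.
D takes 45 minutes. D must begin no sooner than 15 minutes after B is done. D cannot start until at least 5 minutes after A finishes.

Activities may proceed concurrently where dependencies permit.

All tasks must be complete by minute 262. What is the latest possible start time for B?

Nothing follows C; the deadline of minute 262 is its only limit. It must start by 262 − 25 = minute 237.
F has no dependents, so it just needs to finish by minute 262. Starting by 262 − 30 = minute 232 achieves that.
E has several dependents: C (must start by minute 237); F (must start by minute 232). The earliest of those limits is minute 232, so E must start by 232 − 31 = minute 201.
D has to be done before E (must start by minute 201). That means finishing by minute 201, i.e. starting by 201 − 45 = minute 156.
B must finish in time for D (must start by minute 156, minus 15-minute gap → minute 141); E (must start by minute 201). The tightest is minute 141, so B must start by 141 − 55 = minute 86.

86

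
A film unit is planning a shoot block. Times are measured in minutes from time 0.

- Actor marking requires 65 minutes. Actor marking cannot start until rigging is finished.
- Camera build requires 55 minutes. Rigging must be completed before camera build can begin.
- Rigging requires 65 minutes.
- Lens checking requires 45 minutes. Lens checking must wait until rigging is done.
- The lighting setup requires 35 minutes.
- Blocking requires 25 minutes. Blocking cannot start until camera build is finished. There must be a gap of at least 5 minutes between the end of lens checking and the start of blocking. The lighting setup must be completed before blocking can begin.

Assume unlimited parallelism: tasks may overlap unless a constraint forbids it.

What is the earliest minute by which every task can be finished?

145

The lighting setup can start immediately at minute 0; it finishes at minute 35.
Nothing blocks rigging, so it runs from minute 0 to minute 65.
Actor marking cannot begin until rigging (finishes minute 65). It runs from minute 65 to 65 + 65 = minute 130.
Lens checking waits on rigging (finishes minute 65), so it starts at minute 65 and finishes at 65 + 45 = minute 110.
Camera build cannot begin until rigging (finishes minute 65). It runs from minute 65 to 65 + 55 = minute 120.
Blocking cannot start until camera build (finishes minute 120); lens checking (finishes minute 110, plus 5-minute gap → minute 115); the lighting setup (finishes minute 35). The controlling bound is minute 120, so blocking finishes at 120 + 25 = minute 145.
All tasks are finished once the last one completes. Finish times: Rigging at 65, The lighting setup at 35, Camera build at 120, Lens checking at 110, Blocking at 145, Actor marking at 130. The latest is minute 145.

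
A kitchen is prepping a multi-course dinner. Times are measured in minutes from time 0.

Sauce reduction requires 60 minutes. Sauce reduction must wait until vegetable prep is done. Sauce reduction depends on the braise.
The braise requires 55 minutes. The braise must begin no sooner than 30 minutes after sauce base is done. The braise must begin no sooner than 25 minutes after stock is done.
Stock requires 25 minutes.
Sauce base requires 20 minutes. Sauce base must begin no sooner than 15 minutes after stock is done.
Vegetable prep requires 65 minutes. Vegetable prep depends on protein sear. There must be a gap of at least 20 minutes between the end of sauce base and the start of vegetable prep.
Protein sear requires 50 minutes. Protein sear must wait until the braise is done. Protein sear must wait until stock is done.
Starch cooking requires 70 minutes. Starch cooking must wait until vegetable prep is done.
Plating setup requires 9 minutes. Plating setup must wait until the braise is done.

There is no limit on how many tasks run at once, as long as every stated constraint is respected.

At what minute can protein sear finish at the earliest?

195

Stock can start immediately at minute 0; it finishes at minute 25.
Sauce base cannot begin until stock (finishes minute 25, plus 15-minute gap → minute 40). It runs from minute 40 to 40 + 20 = minute 60.
The braise has to wait for sauce base (finishes minute 60, plus 30-minute gap → minute 90); stock (finishes minute 25, plus 25-minute gap → minute 50). The latest of these is minute 90, so the braise runs minute 90 to 90 + 55 = minute 145.
Protein sear needs all of the braise (finishes minute 145); stock (finishes minute 25). That puts its earliest start at minute 145; it finishes at 145 + 50 = minute 195.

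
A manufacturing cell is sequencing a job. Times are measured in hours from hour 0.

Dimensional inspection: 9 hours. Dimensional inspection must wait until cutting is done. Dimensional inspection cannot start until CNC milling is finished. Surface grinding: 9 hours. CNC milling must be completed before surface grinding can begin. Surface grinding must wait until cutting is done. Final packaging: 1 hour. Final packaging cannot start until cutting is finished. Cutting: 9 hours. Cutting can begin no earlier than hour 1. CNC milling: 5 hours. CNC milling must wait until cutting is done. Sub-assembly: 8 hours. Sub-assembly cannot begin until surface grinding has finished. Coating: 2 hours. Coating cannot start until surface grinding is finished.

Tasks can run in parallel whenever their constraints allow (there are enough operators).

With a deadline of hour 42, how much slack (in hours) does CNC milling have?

Cutting waits on its own release at hour 1, so it starts at hour 1 and finishes at 1 + 9 = hour 10.
After cutting (finishes hour 10), CNC milling can start at hour 10 and finishes at hour 15.

Working backward from the deadline:
Coating must finish by hour 42; it takes 2 hours, so it must start by 42 − 2 = hour 40.
To finish by hour 42, sub-assembly (duration 8) must start no later than hour 34.
Surface grinding feeds coating (must start by hour 40); sub-assembly (must start by hour 34). Taking the minimum, surface grinding must finish by hour 34 and start by 34 − 9 = hour 25.
To finish by hour 42, dimensional inspection (duration 9) must start no later than hour 33.
CNC milling feeds surface grinding (must start by hour 25); dimensional inspection (must start by hour 33). Taking the minimum, CNC milling must finish by hour 25 and start by 25 − 5 = hour 20.
So CNC milling can start as early as hour 10 and as late as hour 20, giving 20 − 10 = 10 hours of slack.

10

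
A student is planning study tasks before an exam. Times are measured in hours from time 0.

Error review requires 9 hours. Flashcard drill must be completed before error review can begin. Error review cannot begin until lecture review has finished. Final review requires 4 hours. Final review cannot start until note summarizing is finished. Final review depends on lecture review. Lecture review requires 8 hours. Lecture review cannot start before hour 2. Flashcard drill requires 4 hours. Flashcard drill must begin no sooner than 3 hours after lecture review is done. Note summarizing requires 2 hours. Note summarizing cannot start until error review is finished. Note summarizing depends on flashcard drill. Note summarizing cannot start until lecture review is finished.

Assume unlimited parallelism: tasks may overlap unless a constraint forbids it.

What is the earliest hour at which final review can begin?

28

Lecture review waits on its own release at hour 2, so it starts at hour 2 and finishes at 2 + 8 = hour 10.
Flashcard drill waits on lecture review (finishes hour 10, plus 3-hour gap → hour 13), so it starts at hour 13 and finishes at 13 + 4 = hour 17.
Error review cannot start until flashcard drill (finishes hour 17); lecture review (finishes hour 10). The controlling bound is hour 17, so error review finishes at 17 + 9 = hour 26.
Note summarizing needs all of error review (finishes hour 26); flashcard drill (finishes hour 17); lecture review (finishes hour 10). That puts its earliest start at hour 26; it finishes at 26 + 2 = hour 28.
Final review waits on note summarizing (finishes hour 28); lecture review (finishes hour 10). The latest of these is hour 28, which is the earliest final review can start.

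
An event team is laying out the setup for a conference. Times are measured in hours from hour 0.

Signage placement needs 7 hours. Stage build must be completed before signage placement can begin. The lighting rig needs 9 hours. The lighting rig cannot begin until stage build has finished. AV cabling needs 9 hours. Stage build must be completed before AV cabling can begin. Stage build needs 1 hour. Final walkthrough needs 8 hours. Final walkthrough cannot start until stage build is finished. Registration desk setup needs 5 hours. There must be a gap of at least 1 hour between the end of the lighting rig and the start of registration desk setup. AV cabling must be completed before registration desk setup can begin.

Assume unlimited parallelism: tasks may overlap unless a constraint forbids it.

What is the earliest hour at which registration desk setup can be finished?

16

Stage build can start immediately at hour 0; it finishes at hour 1.
AV cabling waits on stage build (finishes hour 1), so it starts at hour 1 and finishes at 1 + 9 = hour 10.
After stage build (finishes hour 1), the lighting rig can start at hour 1 and finishes at hour 10.
Registration desk setup has to wait for the lighting rig (finishes hour 10, plus 1-hour gap → hour 11); AV cabling (finishes hour 10). The latest of these is hour 11, so registration desk setup runs hour 11 to 11 + 5 = hour 16.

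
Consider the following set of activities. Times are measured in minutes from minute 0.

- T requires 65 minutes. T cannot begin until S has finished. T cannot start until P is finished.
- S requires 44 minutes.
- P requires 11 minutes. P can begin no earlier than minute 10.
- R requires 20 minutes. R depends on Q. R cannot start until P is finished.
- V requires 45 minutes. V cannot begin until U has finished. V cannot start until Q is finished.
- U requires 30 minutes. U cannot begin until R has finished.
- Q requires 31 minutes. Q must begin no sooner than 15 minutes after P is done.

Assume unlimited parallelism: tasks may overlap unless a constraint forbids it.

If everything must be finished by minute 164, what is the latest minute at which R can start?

69

V must finish by minute 164; it takes 45 minutes, so it must start by 164 − 45 = minute 119.
U must finish before V (must start by minute 119). With a 30-minute duration, U must start by 119 − 30 = minute 89.
R feeds into U (must start by minute 89); so R must finish by minute 89 and therefore start by minute 69.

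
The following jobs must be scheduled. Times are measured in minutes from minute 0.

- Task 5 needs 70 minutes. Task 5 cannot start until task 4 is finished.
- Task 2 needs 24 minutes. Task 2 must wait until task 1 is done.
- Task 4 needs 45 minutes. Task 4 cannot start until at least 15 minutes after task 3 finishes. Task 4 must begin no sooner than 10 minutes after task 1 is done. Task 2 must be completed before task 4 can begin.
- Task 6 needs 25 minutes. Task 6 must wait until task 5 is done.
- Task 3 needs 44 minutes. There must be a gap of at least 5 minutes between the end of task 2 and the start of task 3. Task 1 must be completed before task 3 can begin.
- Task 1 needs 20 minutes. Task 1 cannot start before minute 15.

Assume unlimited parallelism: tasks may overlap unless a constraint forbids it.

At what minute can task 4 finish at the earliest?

After its own release at minute 15, task 1 can start at minute 15 and finishes at minute 35.
Task 2 waits on task 1 (finishes minute 35), so it starts at minute 35 and finishes at 35 + 24 = minute 59.
Task 3 cannot start until task 2 (finishes minute 59, plus 5-minute gap → minute 64); task 1 (finishes minute 35). The controlling bound is minute 64, so task 3 finishes at 64 + 44 = minute 108.
Task 4 has to wait for task 3 (finishes minute 108, plus 15-minute gap → minute 123); task 1 (finishes minute 35, plus 10-minute gap → minute 45); task 2 (finishes minute 59). The latest of these is minute 123, so task 4 runs minute 123 to 123 + 45 = minute 168.

168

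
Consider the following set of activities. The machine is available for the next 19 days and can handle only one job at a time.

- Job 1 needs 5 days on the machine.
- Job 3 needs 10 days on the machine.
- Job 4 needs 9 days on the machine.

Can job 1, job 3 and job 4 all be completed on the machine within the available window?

Running back to back, the jobs need 5 + 10 + 9 = 24 days on the machine.
Since 24 > 19, they cannot all fit.

No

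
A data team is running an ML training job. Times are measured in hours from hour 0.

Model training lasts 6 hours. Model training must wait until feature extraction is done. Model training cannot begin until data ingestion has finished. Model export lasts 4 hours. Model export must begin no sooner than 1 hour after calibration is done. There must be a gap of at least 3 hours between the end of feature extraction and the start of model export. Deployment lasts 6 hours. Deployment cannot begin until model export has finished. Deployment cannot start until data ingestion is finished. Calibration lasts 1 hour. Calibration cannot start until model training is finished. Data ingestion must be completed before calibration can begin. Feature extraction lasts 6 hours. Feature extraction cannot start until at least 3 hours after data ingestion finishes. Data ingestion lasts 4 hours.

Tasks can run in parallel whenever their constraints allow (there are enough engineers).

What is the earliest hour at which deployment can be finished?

Data ingestion has no prerequisites, so it starts at hour 0 and finishes at hour 4.
After data ingestion (finishes hour 4, plus 3-hour gap → hour 7), feature extraction can start at hour 7 and finishes at hour 13.
For model training: feature extraction (finishes hour 13); data ingestion (finishes hour 4). Taking the maximum gives a start of hour 13, and it finishes at 13 + 6 = hour 19.
Calibration needs all of model training (finishes hour 19); data ingestion (finishes hour 4). That puts its earliest start at hour 19; it finishes at 19 + 1 = hour 20.
For model export: calibration (finishes hour 20, plus 1-hour gap → hour 21); feature extraction (finishes hour 13, plus 3-hour gap → hour 16). Taking the maximum gives a start of hour 21, and it finishes at 21 + 4 = hour 25.
Deployment needs all of model export (finishes hour 25); data ingestion (finishes hour 4). That puts its earliest start at hour 25; it finishes at 25 + 6 = hour 31.

31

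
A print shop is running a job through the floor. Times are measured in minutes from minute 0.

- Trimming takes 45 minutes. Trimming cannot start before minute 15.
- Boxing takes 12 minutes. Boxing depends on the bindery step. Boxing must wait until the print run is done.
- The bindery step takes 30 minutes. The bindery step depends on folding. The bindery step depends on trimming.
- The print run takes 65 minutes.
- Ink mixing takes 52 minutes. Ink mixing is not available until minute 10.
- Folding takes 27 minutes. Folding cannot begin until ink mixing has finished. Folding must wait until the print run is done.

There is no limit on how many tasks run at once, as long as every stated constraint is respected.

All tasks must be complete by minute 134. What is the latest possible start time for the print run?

To finish by minute 134, boxing (duration 12) must start no later than minute 122.
Since boxing (must start by minute 122) depends on it, the bindery step must finish by minute 122. Backing off its 30-minute duration gives a latest start of minute 92.
Folding must finish before the bindery step (must start by minute 92). With a 27-minute duration, folding must start by 92 − 27 = minute 65.
The print run must finish in time for folding (must start by minute 65); boxing (must start by minute 122). The tightest is minute 65, so the print run must start by 65 − 65 = minute 0.

0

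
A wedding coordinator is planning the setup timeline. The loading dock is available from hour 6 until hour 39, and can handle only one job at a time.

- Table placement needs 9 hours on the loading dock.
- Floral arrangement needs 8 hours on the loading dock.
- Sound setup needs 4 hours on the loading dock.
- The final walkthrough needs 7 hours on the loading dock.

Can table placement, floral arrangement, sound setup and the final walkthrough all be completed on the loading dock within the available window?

Yes

The loading dock window is 39 − 6 = 33 hours.
Running back to back, the jobs need 9 + 8 + 4 + 7 = 28 hours on the loading dock.
Since 28 ≤ 33, they fit within the window.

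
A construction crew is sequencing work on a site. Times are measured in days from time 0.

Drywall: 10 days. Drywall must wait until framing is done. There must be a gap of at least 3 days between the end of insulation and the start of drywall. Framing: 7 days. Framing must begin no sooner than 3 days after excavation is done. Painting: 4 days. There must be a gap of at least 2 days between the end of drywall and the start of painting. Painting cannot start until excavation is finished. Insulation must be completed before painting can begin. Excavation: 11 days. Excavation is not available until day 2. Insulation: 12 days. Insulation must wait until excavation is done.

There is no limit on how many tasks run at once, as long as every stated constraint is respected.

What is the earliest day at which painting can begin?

After its own release at day 2, excavation can start at day 2 and finishes at day 13.
Insulation cannot begin until excavation (finishes day 13). It runs from day 13 to 13 + 12 = day 25.
Framing cannot begin until excavation (finishes day 13, plus 3-day gap → day 16). It runs from day 16 to 16 + 7 = day 23.
For drywall: framing (finishes day 23); insulation (finishes day 25, plus 3-day gap → day 28). Taking the maximum gives a start of day 28, and it finishes at 28 + 10 = day 38.
Painting waits on drywall (finishes day 38, plus 2-day gap → day 40); excavation (finishes day 13); insulation (finishes day 25). The latest of these is day 40, which is the earliest painting can start.

40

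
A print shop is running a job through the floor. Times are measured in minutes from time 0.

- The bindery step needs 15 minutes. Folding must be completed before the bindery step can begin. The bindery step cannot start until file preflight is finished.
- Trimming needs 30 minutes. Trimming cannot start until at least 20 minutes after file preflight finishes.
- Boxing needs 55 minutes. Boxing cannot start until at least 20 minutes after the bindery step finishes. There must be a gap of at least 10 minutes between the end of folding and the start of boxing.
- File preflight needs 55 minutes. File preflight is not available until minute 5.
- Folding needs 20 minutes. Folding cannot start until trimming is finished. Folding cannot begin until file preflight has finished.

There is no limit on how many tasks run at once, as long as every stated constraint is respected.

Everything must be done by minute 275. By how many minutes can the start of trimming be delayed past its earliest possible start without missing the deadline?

File preflight waits on its own release at minute 5, so it starts at minute 5 and finishes at 5 + 55 = minute 60.
Trimming waits on file preflight (finishes minute 60, plus 20-minute gap → minute 80), so it starts at minute 80 and finishes at 80 + 30 = minute 110.

Working backward from the deadline:
Nothing follows boxing; the deadline of minute 275 is its only limit. It must start by 275 − 55 = minute 220.
The bindery step feeds into boxing (must start by minute 220, minus 20-minute gap → minute 200); so the bindery step must finish by minute 200 and therefore start by minute 185.
Folding must finish in time for the bindery step (must start by minute 185); boxing (must start by minute 220, minus 10-minute gap → minute 210). The tightest is minute 185, so folding must start by 185 − 20 = minute 165.
Trimming feeds into folding (must start by minute 165); so trimming must finish by minute 165 and therefore start by minute 135.
So trimming can start as early as minute 80 and as late as minute 135, giving 135 − 80 = 55 minutes of slack.

55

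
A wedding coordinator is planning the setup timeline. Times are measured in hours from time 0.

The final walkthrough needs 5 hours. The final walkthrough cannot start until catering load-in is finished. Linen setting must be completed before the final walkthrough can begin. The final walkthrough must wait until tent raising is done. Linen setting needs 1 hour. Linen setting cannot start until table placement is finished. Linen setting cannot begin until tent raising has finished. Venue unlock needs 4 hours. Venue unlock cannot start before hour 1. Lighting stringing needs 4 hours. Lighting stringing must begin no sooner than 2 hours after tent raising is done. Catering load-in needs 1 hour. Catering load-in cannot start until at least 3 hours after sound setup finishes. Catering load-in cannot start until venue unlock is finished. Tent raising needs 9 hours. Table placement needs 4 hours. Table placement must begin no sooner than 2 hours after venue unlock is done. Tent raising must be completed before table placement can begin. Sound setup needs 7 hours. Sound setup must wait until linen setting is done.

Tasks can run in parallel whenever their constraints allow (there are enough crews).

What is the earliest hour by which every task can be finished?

30

Tent raising can start immediately at hour 0; it finishes at hour 9.
Lighting stringing cannot begin until tent raising (finishes hour 9, plus 2-hour gap → hour 11). It runs from hour 11 to 11 + 4 = hour 15.
Venue unlock waits on its own release at hour 1, so it starts at hour 1 and finishes at 1 + 4 = hour 5.
Table placement cannot start until venue unlock (finishes hour 5, plus 2-hour gap → hour 7); tent raising (finishes hour 9). The controlling bound is hour 9, so table placement finishes at 9 + 4 = hour 13.
For linen setting: table placement (finishes hour 13); tent raising (finishes hour 9). Taking the maximum gives a start of hour 13, and it finishes at 13 + 1 = hour 14.
Sound setup waits on linen setting (finishes hour 14), so it starts at hour 14 and finishes at 14 + 7 = hour 21.
For catering load-in: sound setup (finishes hour 21, plus 3-hour gap → hour 24); venue unlock (finishes hour 5). Taking the maximum gives a start of hour 24, and it finishes at 24 + 1 = hour 25.
The final walkthrough has to wait for catering load-in (finishes hour 25); linen setting (finishes hour 14); tent raising (finishes hour 9). The latest of these is hour 25, so the final walkthrough runs hour 25 to 25 + 5 = hour 30.
All tasks are finished once the last one completes. Finish times: Venue unlock at 5, Tent raising at 9, Table placement at 13, Linen setting at 14, Lighting stringing at 15, Sound setup at 21, Catering load-in at 25, The final walkthrough at 30. The latest is hour 30.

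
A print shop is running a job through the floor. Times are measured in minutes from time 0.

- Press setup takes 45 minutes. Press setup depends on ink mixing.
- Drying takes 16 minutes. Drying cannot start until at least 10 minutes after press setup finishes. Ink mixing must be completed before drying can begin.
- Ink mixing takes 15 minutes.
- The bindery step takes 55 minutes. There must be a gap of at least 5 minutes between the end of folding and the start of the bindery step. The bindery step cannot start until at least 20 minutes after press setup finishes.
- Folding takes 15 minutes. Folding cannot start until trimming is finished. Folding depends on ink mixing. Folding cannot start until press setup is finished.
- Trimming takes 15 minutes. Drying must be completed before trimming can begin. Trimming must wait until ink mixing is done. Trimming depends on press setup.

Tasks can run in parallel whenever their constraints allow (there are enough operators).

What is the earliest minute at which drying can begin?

Ink mixing can start immediately at minute 0; it finishes at minute 15.
Press setup waits on ink mixing (finishes minute 15), so it starts at minute 15 and finishes at 15 + 45 = minute 60.
Drying waits on press setup (finishes minute 60, plus 10-minute gap → minute 70); ink mixing (finishes minute 15). The latest of these is minute 70, which is the earliest drying can start.

70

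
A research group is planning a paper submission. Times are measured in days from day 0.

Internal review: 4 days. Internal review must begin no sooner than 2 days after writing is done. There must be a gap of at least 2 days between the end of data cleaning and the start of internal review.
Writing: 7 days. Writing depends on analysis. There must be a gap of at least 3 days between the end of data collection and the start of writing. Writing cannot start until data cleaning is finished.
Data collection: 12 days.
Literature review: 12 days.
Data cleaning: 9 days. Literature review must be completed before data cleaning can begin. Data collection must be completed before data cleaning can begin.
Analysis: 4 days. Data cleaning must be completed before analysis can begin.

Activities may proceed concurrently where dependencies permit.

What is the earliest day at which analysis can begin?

21

Nothing blocks data collection, so it runs from day 0 to day 12.
Literature review can start immediately at day 0; it finishes at day 12.
Data cleaning has to wait for literature review (finishes day 12); data collection (finishes day 12). The latest of these is day 12, so data cleaning runs day 12 to 12 + 9 = day 21.
Analysis waits on data cleaning (finishes day 21), so the earliest it can start is day 21.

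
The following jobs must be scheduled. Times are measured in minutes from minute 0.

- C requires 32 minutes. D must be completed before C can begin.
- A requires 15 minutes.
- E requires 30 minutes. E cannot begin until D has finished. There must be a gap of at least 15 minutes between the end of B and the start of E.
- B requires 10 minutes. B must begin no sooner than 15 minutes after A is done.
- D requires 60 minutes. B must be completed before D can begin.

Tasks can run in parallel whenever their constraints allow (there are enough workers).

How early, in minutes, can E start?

A has no prerequisites, so it starts at minute 0 and finishes at minute 15.
B waits on A (finishes minute 15, plus 15-minute gap → minute 30), so it starts at minute 30 and finishes at 30 + 10 = minute 40.
D cannot begin until B (finishes minute 40). It runs from minute 40 to 40 + 60 = minute 100.
E waits on D (finishes minute 100); B (finishes minute 40, plus 15-minute gap → minute 55). The latest of these is minute 100, which is the earliest E can start.

100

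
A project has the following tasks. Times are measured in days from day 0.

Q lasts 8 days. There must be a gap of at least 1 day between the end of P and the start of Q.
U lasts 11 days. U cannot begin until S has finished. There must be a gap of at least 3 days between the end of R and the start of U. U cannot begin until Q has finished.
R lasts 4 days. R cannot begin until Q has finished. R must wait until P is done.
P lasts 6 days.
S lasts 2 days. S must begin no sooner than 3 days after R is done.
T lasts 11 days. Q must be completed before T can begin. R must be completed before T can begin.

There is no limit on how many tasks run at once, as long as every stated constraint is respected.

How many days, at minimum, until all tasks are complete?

35

P has no prerequisites, so it starts at day 0 and finishes at day 6.
After P (finishes day 6, plus 1-day gap → day 7), Q can start at day 7 and finishes at day 15.
R needs all of Q (finishes day 15); P (finishes day 6). That puts its earliest start at day 15; it finishes at 15 + 4 = day 19.
T has to wait for Q (finishes day 15); R (finishes day 19). The latest of these is day 19, so T runs day 19 to 19 + 11 = day 30.
S waits on R (finishes day 19, plus 3-day gap → day 22), so it starts at day 22 and finishes at 22 + 2 = day 24.
U needs all of S (finishes day 24); R (finishes day 19, plus 3-day gap → day 22); Q (finishes day 15). That puts its earliest start at day 24; it finishes at 24 + 11 = day 35.
All tasks are finished once the last one completes. Finish times: P at 6, Q at 15, R at 19, S at 24, T at 30, U at 35. The latest is day 35.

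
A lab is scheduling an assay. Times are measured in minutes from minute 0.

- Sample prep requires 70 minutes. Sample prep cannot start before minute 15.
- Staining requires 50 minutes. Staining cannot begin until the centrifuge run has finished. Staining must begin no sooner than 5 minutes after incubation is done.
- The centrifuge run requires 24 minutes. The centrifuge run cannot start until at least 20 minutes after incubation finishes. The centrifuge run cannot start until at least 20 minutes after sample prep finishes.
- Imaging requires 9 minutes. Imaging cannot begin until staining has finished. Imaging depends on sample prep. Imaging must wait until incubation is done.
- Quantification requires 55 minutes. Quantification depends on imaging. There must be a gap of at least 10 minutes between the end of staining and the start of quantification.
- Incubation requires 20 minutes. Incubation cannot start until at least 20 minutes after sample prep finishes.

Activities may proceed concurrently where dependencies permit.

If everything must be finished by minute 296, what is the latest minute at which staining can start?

181

Nothing follows quantification; the deadline of minute 296 is its only limit. It must start by 296 − 55 = minute 241.
Imaging has to be done before quantification (must start by minute 241). That means finishing by minute 241, i.e. starting by 241 − 9 = minute 232.
Staining feeds imaging (must start by minute 232); quantification (must start by minute 241, minus 10-minute gap → minute 231). Taking the minimum, staining must finish by minute 231 and start by 231 − 50 = minute 181.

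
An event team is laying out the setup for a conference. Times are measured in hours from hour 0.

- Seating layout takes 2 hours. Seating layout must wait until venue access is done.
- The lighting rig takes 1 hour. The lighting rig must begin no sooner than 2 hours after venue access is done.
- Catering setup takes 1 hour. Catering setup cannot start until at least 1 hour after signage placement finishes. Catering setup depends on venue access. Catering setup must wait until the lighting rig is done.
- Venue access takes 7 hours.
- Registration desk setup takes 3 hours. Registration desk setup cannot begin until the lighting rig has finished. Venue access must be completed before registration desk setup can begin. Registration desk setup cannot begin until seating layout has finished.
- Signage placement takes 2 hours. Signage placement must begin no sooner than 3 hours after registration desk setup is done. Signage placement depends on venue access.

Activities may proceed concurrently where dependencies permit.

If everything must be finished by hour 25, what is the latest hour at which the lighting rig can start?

Catering setup has no dependents, so it just needs to finish by hour 25. Starting by 25 − 1 = hour 24 achieves that.
Since catering setup (must start by hour 24, minus 1-hour gap → hour 23) depends on it, signage placement must finish by hour 23. Backing off its 2-hour duration gives a latest start of hour 21.
Registration desk setup must finish before signage placement (must start by hour 21, minus 3-hour gap → hour 18). With a 3-hour duration, registration desk setup must start by 18 − 3 = hour 15.
The lighting rig has several dependents: registration desk setup (must start by hour 15); catering setup (must start by hour 24). The earliest of those limits is hour 15, so the lighting rig must start by 15 − 1 = hour 14.

14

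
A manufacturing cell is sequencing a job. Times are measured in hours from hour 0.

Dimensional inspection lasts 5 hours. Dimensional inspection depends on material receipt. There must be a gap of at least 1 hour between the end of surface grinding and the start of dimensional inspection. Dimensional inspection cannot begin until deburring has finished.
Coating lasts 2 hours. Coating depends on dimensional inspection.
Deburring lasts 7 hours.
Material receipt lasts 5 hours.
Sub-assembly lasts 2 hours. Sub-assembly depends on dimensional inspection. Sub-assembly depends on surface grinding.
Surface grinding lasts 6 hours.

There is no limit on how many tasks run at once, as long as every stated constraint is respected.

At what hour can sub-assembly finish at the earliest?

Surface grinding has no prerequisites, so it starts at hour 0 and finishes at hour 6.
Deburring has no prerequisites, so it starts at hour 0 and finishes at hour 7.
Material receipt can start immediately at hour 0; it finishes at hour 5.
Dimensional inspection cannot start until material receipt (finishes hour 5); surface grinding (finishes hour 6, plus 1-hour gap → hour 7); deburring (finishes hour 7). The controlling bound is hour 7, so dimensional inspection finishes at 7 + 5 = hour 12.
Sub-assembly needs all of dimensional inspection (finishes hour 12); surface grinding (finishes hour 6). That puts its earliest start at hour 12; it finishes at 12 + 2 = hour 14.

14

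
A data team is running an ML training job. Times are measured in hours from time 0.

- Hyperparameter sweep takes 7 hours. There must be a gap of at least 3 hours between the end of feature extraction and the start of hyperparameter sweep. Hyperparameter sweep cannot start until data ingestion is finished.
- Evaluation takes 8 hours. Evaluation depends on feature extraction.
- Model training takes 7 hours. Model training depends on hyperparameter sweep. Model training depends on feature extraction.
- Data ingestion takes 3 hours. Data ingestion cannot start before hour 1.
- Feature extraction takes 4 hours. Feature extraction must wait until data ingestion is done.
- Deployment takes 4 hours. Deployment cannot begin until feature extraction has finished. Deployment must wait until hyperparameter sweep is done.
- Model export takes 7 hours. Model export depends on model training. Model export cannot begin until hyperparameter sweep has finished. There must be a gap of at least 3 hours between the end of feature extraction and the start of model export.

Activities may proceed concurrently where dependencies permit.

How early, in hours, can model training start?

Data ingestion waits on its own release at hour 1, so it starts at hour 1 and finishes at 1 + 3 = hour 4.
After data ingestion (finishes hour 4), feature extraction can start at hour 4 and finishes at hour 8.
Hyperparameter sweep cannot start until feature extraction (finishes hour 8, plus 3-hour gap → hour 11); data ingestion (finishes hour 4). The controlling bound is hour 11, so hyperparameter sweep finishes at 11 + 7 = hour 18.
Model training waits on hyperparameter sweep (finishes hour 18); feature extraction (finishes hour 8). The latest of these is hour 18, which is the earliest model training can start.

18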